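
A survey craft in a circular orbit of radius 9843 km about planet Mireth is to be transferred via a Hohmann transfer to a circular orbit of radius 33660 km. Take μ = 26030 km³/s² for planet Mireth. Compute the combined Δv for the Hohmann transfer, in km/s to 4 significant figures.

Δv = 0.6846 km/s

Transfer-ellipse semi-major axis a_t = (r₁ + r₂)/2 = (9843 + 33660)/2 = 21751.5 km.
At r₁ the circular-orbit speed is v₁ = √(μ/r₁) = 1.6262 km/s.
Transfer-orbit speed at r₁ (vis-viva): v_p = √[μ(2/r₁ − 1/a_t)] = 2.0230 km/s.
First burn Δv₁ = |v_p − v₁| = 0.3968 km/s.
Circular speed at r₂: v₂ = √(μ/r₂) = 0.8794 km/s.
Transfer-orbit speed at r₂: v_a = √[μ(2/r₂ − 1/a_t)] = 0.5916 km/s.
Second burn Δv₂ = |v₂ − v_a| = 0.2878 km/s.
Δv = Δv₁ + Δv₂ = 0.3968 + 0.2878 = 0.6846 km/s.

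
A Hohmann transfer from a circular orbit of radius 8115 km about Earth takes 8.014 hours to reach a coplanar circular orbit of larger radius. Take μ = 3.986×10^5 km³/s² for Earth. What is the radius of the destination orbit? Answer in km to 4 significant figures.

r₂ = 56430 km

Transfer time t = 8.014 hours = 28850.4 s, and t = π√(a_t³/μ).
So a_t = (μ t²/π²)^(1/3) = (3.986×10^5 × (28850.4)² / π²)^(1/3) = 32274 km.
Since a_t = (r₁ + r₂)/2, r₂ = 2a_t − r₁ = 2×32274 − 8115 = 56433 km.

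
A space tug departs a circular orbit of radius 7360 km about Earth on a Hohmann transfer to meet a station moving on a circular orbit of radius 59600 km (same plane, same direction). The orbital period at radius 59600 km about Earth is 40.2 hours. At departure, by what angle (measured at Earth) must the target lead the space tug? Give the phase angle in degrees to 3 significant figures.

φ = 104°

From Kepler's third law T² = 4π²r³/μ at r = 59600 km, T = 40.2 hours = 40.2 × 3600 s = 1.4472×10^5 s: μ = 4π²r³/T² = 3.99063×10^5 km³/s².
Transfer-ellipse semi-major axis a_t = (r₁ + r₂)/2 = (7360 + 59600)/2 = 33480 km.
Transfer time t = π√(a_t³/μ) = 30465.4 s.
Target angular speed ω₂ = √(μ/r₂³) = 4.34162×10^-5 rad/s.
Angle swept by the target during transfer: ω₂·t = 1.32269 rad = 75.78°.
The space tug traverses 180° on the transfer ellipse, so the target must lead by 180° − 75.78° = 104°.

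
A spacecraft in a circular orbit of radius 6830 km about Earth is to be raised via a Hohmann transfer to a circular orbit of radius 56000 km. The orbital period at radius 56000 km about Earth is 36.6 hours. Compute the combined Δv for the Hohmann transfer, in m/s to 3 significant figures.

From Kepler's third law T² = 4π²r³/μ at r = 56000 km, T = 36.6 hours = 36.6 × 3600 s = 1.3176×10^5 s: μ = 4π²r³/T² = 3.99353×10^5 km³/s².
Transfer-ellipse semi-major axis a_t = (r₁ + r₂)/2 = (6830 + 56000)/2 = 31415 km.
Circular speed at r₁: v₁ = √(μ/r₁) = √(3.99353×10^5/6830) = 7.647 km/s.
Transfer-orbit speed at r₁ (v² = μ(2/r − 1/a)): v_p = √[μ(2/r₁ − 1/a_t)] = 10.21 km/s.
First burn Δv₁ = |v_p − v₁| = 2.563 km/s.
At r₂, v₂ = √(μ/r₂) = 2.670 km/s.
Transfer-orbit speed at r₂: v_a = √[μ(2/r₂ − 1/a_t)] = 1.245 km/s.
Second burn Δv₂ = |v₂ − v_a| = 1.425 km/s.
Δv = Δv₁ + Δv₂ = 2.563 + 1.425 = 3.988 km/s.

Δv = 3990 m/s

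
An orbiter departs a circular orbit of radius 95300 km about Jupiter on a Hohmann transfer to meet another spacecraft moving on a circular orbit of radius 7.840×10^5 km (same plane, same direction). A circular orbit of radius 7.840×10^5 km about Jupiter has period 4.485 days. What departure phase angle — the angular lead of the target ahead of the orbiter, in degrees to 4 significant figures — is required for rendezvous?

φ = 104.4°

From Kepler's third law T² = 4π²r³/μ at r = 7.840×10^5 km, T = 4.485 days = 4.485 × 86400 s = 3.87504×10^5 s: μ = 4π²r³/T² = 1.26694×10^8 km³/s².
Semi-major axis of the transfer orbit: a_t = (95300 + 7.840×10^5)/2 = 4.3965×10^5 km.
Transfer time t = π√(a_t³/μ) = 81364 s.
The target's mean motion on its circular orbit is ω₂ = √(μ/r₂³) = 1.6215×10^-5 rad/s.
Angle swept by the target during transfer: ω₂·t = 1.3193 rad = 75.59°.
The orbiter traverses 180° on the transfer ellipse, so the target must lead by 180° − 75.59° = 104.4°.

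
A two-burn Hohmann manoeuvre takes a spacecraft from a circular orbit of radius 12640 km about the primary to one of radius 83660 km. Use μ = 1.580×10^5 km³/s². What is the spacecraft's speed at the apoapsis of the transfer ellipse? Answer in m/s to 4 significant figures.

v = 704.1 m/s

Semi-major axis of the transfer orbit: a_t = (12640 + 83660)/2 = 48150 km.
At apoapsis, r = 83660 km.
Vis-viva: v = √[μ(2/r − 1/a_t)] = √[1.580×10^5 × (2/83660 − 1/48150)] = 0.7041 km/s.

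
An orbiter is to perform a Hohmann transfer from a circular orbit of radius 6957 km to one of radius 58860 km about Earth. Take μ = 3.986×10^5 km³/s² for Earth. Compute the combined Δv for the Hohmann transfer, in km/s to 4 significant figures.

Δv = 3.960 km/s

Transfer-ellipse semi-major axis a_t = (r₁ + r₂)/2 = (6957 + 58860)/2 = 32908.5 km.
Circular speed at r₁: v₁ = √(μ/r₁) = √(3.986×10^5/6957) = 7.5693 km/s.
On the transfer ellipse at r₁, vis-viva gives v_p = √[μ(2/r₁ − 1/a_t)] = 10.123 km/s.
First burn Δv₁ = |v_p − v₁| = 2.554 km/s.
Circular speed at r₂: v₂ = √(μ/r₂) = 2.6023 km/s.
Transfer-orbit speed at r₂: v_a = √[μ(2/r₂ − 1/a_t)] = 1.1965 km/s.
Second burn Δv₂ = |v₂ − v_a| = 1.406 km/s.
Δv = Δv₁ + Δv₂ = 2.554 + 1.406 = 3.960 km/s.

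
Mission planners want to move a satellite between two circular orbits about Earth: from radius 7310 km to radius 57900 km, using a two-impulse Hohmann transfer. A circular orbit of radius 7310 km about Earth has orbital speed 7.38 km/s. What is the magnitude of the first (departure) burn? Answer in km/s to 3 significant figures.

From the circular-orbit relation v² = μ/r at r = 7310 km: μ = v²r = (7.38)² × 7310 = 3.98135×10^5 km³/s².
Semi-major axis of the transfer orbit: a_t = (7310 + 57900)/2 = 32605 km.
On the circular orbit at r = 7310 km, v_c = √(μ/r) = 7.380 km/s.
Vis-viva on the transfer ellipse at r = 7310 km gives v_t = √[μ(2/r − 1/a_t)] = 9.835 km/s.
Δv₁ = |v_t − v_c| = |9.835 − 7.380| = 2.455 km/s.

Δv₁ = 2.45 km/s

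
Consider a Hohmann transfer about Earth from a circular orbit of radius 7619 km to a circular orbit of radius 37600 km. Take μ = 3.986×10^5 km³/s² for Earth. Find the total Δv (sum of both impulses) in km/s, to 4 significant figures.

The Hohmann ellipse has a_t = (r₁ + r₂)/2 = 22609.5 km.
At r₁ the circular-orbit speed is v₁ = √(μ/r₁) = 7.23302 km/s.
On the transfer ellipse at r₁, v² = μ(2/r − 1/a) gives v_p = √[μ(2/r₁ − 1/a_t)] = 9.32756 km/s.
First burn Δv₁ = |v_p − v₁| = 2.0945 km/s.
Circular speed at r₂: v₂ = √(μ/r₂) = 3.25593 km/s.
Transfer-orbit speed at r₂: v_a = √[μ(2/r₂ − 1/a_t)] = 1.89007 km/s.
Second burn Δv₂ = |v₂ − v_a| = 1.3659 km/s.
Total Δv = Δv₁ + Δv₂ = 3.460 km/s.

Δv = 3.460 km/s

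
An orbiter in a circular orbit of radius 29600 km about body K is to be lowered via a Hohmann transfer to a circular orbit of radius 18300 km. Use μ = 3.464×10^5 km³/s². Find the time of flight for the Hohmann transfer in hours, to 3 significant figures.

t = 5.50 hours

The Hohmann ellipse has a_t = (r₁ + r₂)/2 = 23950 km.
Half the transfer-orbit period gives t = π√(a_t³/μ) = 19784 s.
Converting: 19784 s ÷ 3600 s/hour = 5.50 hours.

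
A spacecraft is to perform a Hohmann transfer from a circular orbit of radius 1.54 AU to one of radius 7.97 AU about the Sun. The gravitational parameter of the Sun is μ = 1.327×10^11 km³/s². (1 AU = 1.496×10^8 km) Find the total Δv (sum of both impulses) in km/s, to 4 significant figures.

Δv = 11.62 km/s

In km: r₁ = 1.54 × 1.496×10^8 = 2.30384×10^8 km; r₂ = 7.97 × 1.496×10^8 = 1.192312×10^9 km.
Semi-major axis of the transfer orbit: a_t = (2.30384×10^8 + 1.192312×10^9)/2 = 7.11348×10^8 km.
At r₁ the circular-orbit speed is v₁ = √(μ/r₁) = 24.000 km/s.
On the transfer ellipse at r₁, vis-viva gives v_p = √[μ(2/r₁ − 1/a_t)] = 31.072 km/s.
First burn Δv₁ = |v_p − v₁| = 7.072 km/s.
At r₂, v₂ = √(μ/r₂) = 10.55 km/s.
Transfer-orbit speed at r₂: v_a = √[μ(2/r₂ − 1/a_t)] = 6.004 km/s.
Second burn Δv₂ = |v₂ − v_a| = 4.546 km/s.
Δv = Δv₁ + Δv₂ = 7.072 + 4.546 = 11.62 km/s.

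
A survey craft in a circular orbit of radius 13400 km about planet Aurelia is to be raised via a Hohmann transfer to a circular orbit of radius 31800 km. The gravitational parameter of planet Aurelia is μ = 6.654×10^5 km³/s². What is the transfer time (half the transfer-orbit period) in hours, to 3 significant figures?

Transfer-ellipse semi-major axis a_t = (r₁ + r₂)/2 = (13400 + 31800)/2 = 22600 km.
By Kepler's third law the transfer-orbit period is T = 2π√(a_t³/μ), so t = T/2 = 13080 s.
Converting: 13080 s ÷ 3600 s/hour = 3.63 hours.

t = 3.63 hours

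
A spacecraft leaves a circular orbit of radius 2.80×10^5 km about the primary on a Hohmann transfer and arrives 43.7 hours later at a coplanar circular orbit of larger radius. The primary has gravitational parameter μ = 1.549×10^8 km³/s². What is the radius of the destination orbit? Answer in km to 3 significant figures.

Transfer time t = 43.7 hours = 1.5732×10^5 s, and t = π√(a_t³/μ).
So a_t = (μ t²/π²)^(1/3) = (1.549×10^8 × (1.5732×10^5)² / π²)^(1/3) = 7.2964×10^5 km.
Since a_t = (r₁ + r₂)/2, r₂ = 2a_t − r₁ = 2×7.2964×10^5 − 2.800×10^5 = 1.17928×10^6 km.

r₂ = 1.18×10^6 km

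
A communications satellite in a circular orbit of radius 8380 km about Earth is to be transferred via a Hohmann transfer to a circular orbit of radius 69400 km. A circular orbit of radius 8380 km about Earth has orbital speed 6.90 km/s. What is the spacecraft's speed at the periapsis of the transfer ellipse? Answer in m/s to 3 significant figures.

v = 9220 m/s

From the circular-orbit relation v² = μ/r at r = 8380 km: μ = v²r = (6.90)² × 8380 = 3.98972×10^5 km³/s².
Semi-major axis of the transfer orbit: a_t = (8380 + 69400)/2 = 38890 km.
The periapsis of the transfer ellipse is at r = 8380 km.
Vis-viva: v = √[μ(2/r − 1/a_t)] = √[3.98972×10^5 × (2/8380 − 1/38890)] = 9.217 km/s.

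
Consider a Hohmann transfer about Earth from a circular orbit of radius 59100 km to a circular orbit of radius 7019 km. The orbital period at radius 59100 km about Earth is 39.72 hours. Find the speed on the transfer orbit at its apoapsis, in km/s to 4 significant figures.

From Kepler's third law T² = 4π²r³/μ at r = 59100 km, T = 39.72 hours = 39.72 × 3600 s = 1.42992×10^5 s: μ = 4π²r³/T² = 3.98565×10^5 km³/s².
Semi-major axis of the transfer orbit: a_t = (59100 + 7019)/2 = 33059.5 km.
At apoapsis, r = 59100 km.
Applying v² = μ(2/r − 1/a_t): v = 1.197 km/s.

v = 1.197 km/s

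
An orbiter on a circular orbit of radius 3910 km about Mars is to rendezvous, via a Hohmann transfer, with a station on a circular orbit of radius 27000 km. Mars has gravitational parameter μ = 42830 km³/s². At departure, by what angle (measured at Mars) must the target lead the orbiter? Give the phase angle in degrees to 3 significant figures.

The Hohmann ellipse has a_t = (r₁ + r₂)/2 = 15455 km.
The half-period of the transfer ellipse is t = π√(a_t³/μ) = 29166 s.
Target angular speed ω₂ = √(μ/r₂³) = 4.6648×10^-5 rad/s.
Angle swept by the target during transfer: ω₂·t = 1.3605 rad = 77.95°.
The orbiter traverses 180° on the transfer ellipse, so the target must lead by 180° − 77.95° = 102°.

φ = 102°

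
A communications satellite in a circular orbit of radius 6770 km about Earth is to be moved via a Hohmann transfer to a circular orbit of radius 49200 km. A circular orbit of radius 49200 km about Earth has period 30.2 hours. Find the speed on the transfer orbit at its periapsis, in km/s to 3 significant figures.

v = 10.2 km/s

From Kepler's third law T² = 4π²r³/μ at r = 49200 km, T = 30.2 hours = 30.2 × 3600 s = 1.0872×10^5 s: μ = 4π²r³/T² = 3.97774×10^5 km³/s².
Semi-major axis of the transfer orbit: a_t = (6770 + 49200)/2 = 27985 km.
At periapsis, r = 6770 km.
Vis-viva: v = √[μ(2/r − 1/a_t)] = √[3.97774×10^5 × (2/6770 − 1/27985)] = 10.16 km/s.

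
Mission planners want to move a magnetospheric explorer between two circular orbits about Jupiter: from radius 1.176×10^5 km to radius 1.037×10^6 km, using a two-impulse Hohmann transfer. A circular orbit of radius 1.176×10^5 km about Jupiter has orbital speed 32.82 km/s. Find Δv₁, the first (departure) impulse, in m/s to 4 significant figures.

From the circular-orbit relation v² = μ/r at r = 1.176×10^5 km: μ = v²r = (32.82)² × 1.176×10^5 = 1.26673×10^8 km³/s².
Semi-major axis of the transfer orbit: a_t = (1.176×10^5 + 1.037×10^6)/2 = 5.773×10^5 km.
On the circular orbit at r = 1.176×10^5 km, v_c = √(μ/r) = 32.82 km/s.
Transfer-orbit speed at the same r (vis-viva, a = a_t): v_t = √[μ(2/r − 1/a_t)] = 43.99 km/s.
Δv₁ = |v_t − v_c| = |43.99 − 32.82| = 11.17 km/s.

Δv₁ = 11170 m/s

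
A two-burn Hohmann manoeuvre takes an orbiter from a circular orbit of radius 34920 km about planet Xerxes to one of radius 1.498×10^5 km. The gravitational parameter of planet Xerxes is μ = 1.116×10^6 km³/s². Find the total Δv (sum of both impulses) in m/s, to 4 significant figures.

Semi-major axis of the transfer orbit: a_t = (34920 + 1.498×10^5)/2 = 92360 km.
At r₁ the circular-orbit speed is v₁ = √(μ/r₁) = 5.6532 km/s.
On the transfer ellipse at r₁, vis-viva equation gives v_p = √[μ(2/r₁ − 1/a_t)] = 7.1996 km/s.
First burn Δv₁ = |v_p − v₁| = 1.54640 km/s.
Circular speed at r₂: v₂ = √(μ/r₂) = 2.72946 km/s.
Transfer-orbit speed at r₂: v_a = √[μ(2/r₂ − 1/a_t)] = 1.67831 km/s.
Second burn Δv₂ = |v₂ − v_a| = 1.05115 km/s.
Total Δv = Δv₁ + Δv₂ = 2.598 km/s.

Δv = 2598 m/s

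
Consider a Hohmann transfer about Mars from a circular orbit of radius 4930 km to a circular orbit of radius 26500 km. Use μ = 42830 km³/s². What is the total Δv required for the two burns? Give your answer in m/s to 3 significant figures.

Transfer-ellipse semi-major axis a_t = (r₁ + r₂)/2 = (4930 + 26500)/2 = 15715 km.
At r₁ the circular-orbit speed is v₁ = √(μ/r₁) = 2.9475 km/s.
On the transfer ellipse at r₁, vis-viva equation gives v_p = √[μ(2/r₁ − 1/a_t)] = 3.8275 km/s.
First burn Δv₁ = |v_p − v₁| = 0.8800 km/s.
Circular speed at r₂: v₂ = √(μ/r₂) = 1.2713 km/s.
Transfer-orbit speed at r₂: v_a = √[μ(2/r₂ − 1/a_t)] = 0.71206 km/s.
Second burn Δv₂ = |v₂ − v_a| = 0.5592 km/s.
Total Δv = Δv₁ + Δv₂ = 1.439 km/s.

Δv = 1440 m/s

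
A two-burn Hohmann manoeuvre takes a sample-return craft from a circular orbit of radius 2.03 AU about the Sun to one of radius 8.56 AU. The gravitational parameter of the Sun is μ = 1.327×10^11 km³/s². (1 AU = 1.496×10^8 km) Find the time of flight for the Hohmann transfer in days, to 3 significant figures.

t = 2230 days

In km: r₁ = 2.03 × 1.496×10^8 = 3.03688×10^8 km; r₂ = 8.56 × 1.496×10^8 = 1.280576×10^9 km.
Transfer-ellipse semi-major axis a_t = (r₁ + r₂)/2 = (3.03688×10^8 + 1.280576×10^9)/2 = 7.92132×10^8 km.
Half the transfer-orbit period gives t = π√(a_t³/μ) = 1.923×10^8 s.
Converting: 1.923×10^8 s ÷ 86400 s/day = 2230 days.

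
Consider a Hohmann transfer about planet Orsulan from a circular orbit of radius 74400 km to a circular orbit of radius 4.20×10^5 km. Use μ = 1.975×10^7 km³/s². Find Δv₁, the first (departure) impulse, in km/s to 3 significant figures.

Δv₁ = 4.94 km/s

Transfer-ellipse semi-major axis a_t = (r₁ + r₂)/2 = (74400 + 4.200×10^5)/2 = 2.472×10^5 km.
On the circular orbit at r = 74400 km, v_c = √(μ/r) = 16.293 km/s.
Vis-viva on the transfer ellipse at r = 74400 km gives v_t = √[μ(2/r − 1/a_t)] = 21.237 km/s.
Δv₁ = |v_t − v_c| = |21.237 − 16.293| = 4.944 km/s.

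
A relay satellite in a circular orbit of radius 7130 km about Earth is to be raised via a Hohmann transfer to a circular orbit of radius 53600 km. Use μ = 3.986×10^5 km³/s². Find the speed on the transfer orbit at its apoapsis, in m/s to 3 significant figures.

v = 1320 m/s

The Hohmann ellipse has a_t = (r₁ + r₂)/2 = 30365 km.
At apoapsis, r = 53600 km.
Vis-viva: v = √[μ(2/r − 1/a_t)] = √[3.986×10^5 × (2/53600 − 1/30365)] = 1.321 km/s.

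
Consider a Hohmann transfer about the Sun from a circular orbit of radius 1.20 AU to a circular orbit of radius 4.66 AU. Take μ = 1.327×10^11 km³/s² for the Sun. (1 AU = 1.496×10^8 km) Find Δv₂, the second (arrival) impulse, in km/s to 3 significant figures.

Δv₂ = 4.97 km/s

In km: r₁ = 1.20 × 1.496×10^8 = 1.7952×10^8 km; r₂ = 4.66 × 1.496×10^8 = 6.97136×10^8 km.
Semi-major axis of the transfer orbit: a_t = (1.7952×10^8 + 6.97136×10^8)/2 = 4.38328×10^8 km.
Circular speed at r = 6.97136×10^8 km: v_c = √(μ/r) = 13.7967 km/s.
Vis-viva on the transfer ellipse at r = 6.97136×10^8 km gives v_t = √[μ(2/r − 1/a_t)] = 8.82945 km/s.
Δv₂ = |v_t − v_c| = |8.82945 − 13.7967| = 4.967 km/s.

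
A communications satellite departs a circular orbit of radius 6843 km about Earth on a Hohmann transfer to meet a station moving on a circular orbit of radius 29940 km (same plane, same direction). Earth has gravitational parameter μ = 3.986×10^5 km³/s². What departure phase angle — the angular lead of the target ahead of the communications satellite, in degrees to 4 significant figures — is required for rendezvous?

The Hohmann ellipse has a_t = (r₁ + r₂)/2 = 18391.5 km.
The half-period of the transfer ellipse is t = π√(a_t³/μ) = 12411 s.
Target angular speed ω₂ = √(μ/r₂³) = 1.2187×10^-4 rad/s.
Angle swept by the target during transfer: ω₂·t = 1.5125 rad = 86.66°.
The communications satellite traverses 180° on the transfer ellipse, so the target must lead by 180° − 86.66° = 93.34°.

φ = 93.34°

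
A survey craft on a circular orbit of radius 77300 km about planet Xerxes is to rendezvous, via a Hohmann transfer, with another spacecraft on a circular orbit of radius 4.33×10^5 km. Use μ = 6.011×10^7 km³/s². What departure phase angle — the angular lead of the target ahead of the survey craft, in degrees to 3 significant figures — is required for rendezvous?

φ = 98.6°

Semi-major axis of the transfer orbit: a_t = (77300 + 4.330×10^5)/2 = 2.5515×10^5 km.
Transfer time t = π√(a_t³/μ) = 52220 s.
The target's mean motion on its circular orbit is ω₂ = √(μ/r₂³) = 2.721×10^-5 rad/s.
Angle swept by the target during transfer: ω₂·t = 1.421 rad = 81.42°.
Arrival is 180° from departure on the ellipse, so φ = 180° − 81.42° = 98.6°.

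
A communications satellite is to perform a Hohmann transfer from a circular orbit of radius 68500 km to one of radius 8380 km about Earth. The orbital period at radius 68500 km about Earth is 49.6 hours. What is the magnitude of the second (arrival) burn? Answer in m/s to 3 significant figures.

From Kepler's third law T² = 4π²r³/μ at r = 68500 km, T = 49.6 hours = 49.6 × 3600 s = 1.7856×10^5 s: μ = 4π²r³/T² = 3.97982×10^5 km³/s².
The Hohmann ellipse has a_t = (r₁ + r₂)/2 = 38440 km.
On the circular orbit at r = 8380 km, v_c = √(μ/r) = 6.891 km/s.
Vis-viva on the transfer ellipse at r = 8380 km gives v_t = √[μ(2/r − 1/a_t)] = 9.199 km/s.
Δv₂ = |v_t − v_c| = |9.199 − 6.891| = 2.308 km/s.

Δv₂ = 2310 m/s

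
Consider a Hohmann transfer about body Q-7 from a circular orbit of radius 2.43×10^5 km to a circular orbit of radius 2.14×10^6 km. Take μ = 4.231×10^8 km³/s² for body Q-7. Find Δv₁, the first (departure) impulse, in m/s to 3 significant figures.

Semi-major axis of the transfer orbit: a_t = (2.430×10^5 + 2.140×10^6)/2 = 1.1915×10^6 km.
Circular speed at r = 2.430×10^5 km: v_c = √(μ/r) = 41.73 km/s.
Vis-viva on the transfer ellipse at r = 2.430×10^5 km gives v_t = √[μ(2/r − 1/a_t)] = 55.92 km/s.
Δv₁ = |v_t − v_c| = |55.92 − 41.73| = 14.19 km/s.

Δv₁ = 14200 m/s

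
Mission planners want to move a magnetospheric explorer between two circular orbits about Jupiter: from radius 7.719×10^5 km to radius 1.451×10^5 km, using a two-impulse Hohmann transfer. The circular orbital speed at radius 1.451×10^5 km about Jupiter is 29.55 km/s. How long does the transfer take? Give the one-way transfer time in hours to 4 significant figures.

From the circular-orbit relation v² = μ/r at r = 1.451×10^5 km: μ = v²r = (29.55)² × 1.451×10^5 = 1.26702×10^8 km³/s².
Transfer-ellipse semi-major axis a_t = (r₁ + r₂)/2 = (7.719×10^5 + 1.451×10^5)/2 = 4.585×10^5 km.
Half the transfer-orbit period gives t = π√(a_t³/μ) = 86650 s.
Converting: 86650 s ÷ 3600 s/hour = 24.07 hours.

t = 24.07 hours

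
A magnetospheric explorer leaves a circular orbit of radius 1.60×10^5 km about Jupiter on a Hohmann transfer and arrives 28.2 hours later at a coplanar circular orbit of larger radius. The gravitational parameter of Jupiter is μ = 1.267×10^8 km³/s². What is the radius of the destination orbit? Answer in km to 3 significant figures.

Transfer time t = 28.2 hours = 1.0152×10^5 s, and t = π√(a_t³/μ).
So a_t = (μ t²/π²)^(1/3) = (1.267×10^8 × (1.0152×10^5)² / π²)^(1/3) = 5.0956×10^5 km.
Since a_t = (r₁ + r₂)/2, r₂ = 2a_t − r₁ = 2×5.0956×10^5 − 1.600×10^5 = 8.5912×10^5 km.

r₂ = 8.59×10^5 km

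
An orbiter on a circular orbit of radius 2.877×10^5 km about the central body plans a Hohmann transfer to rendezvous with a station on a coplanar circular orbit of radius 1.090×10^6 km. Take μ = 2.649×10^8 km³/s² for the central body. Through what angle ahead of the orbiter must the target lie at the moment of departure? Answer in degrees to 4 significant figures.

φ = 89.57°

Transfer-ellipse semi-major axis a_t = (r₁ + r₂)/2 = (2.877×10^5 + 1.090×10^6)/2 = 6.8885×10^5 km.
Transfer time t = π√(a_t³/μ) = 1.10356×10^5 s.
Target angular speed ω₂ = √(μ/r₂³) = 1.43021×10^-5 rad/s.
Angle swept by the target during transfer: ω₂·t = 1.5783 rad = 90.43°.
Arrival is 180° from departure on the ellipse, so φ = 180° − 90.43° = 89.57°.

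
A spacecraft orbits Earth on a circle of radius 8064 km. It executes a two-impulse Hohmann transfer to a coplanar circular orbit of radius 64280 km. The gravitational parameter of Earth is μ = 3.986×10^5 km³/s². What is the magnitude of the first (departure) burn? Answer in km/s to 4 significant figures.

Semi-major axis of the transfer orbit: a_t = (8064 + 64280)/2 = 36172 km.
On the circular orbit at r = 8064 km, v_c = √(μ/r) = 7.0306 km/s.
Transfer-orbit speed at the same r (vis-viva, a = a_t): v_t = √[μ(2/r − 1/a_t)] = 9.3723 km/s.
Δv₁ = |v_t − v_c| = |9.3723 − 7.0306| = 2.342 km/s.

Δv₁ = 2.342 km/s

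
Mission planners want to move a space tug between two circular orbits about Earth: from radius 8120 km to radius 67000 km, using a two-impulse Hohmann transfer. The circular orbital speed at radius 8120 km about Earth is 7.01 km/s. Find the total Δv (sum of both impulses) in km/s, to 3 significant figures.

Δv = 3.66 km/s

From the circular-orbit relation v² = μ/r at r = 8120 km: μ = v²r = (7.01)² × 8120 = 3.99018×10^5 km³/s².
Semi-major axis of the transfer orbit: a_t = (8120 + 67000)/2 = 37560 km.
At r₁ the circular-orbit speed is v₁ = √(μ/r₁) = 7.0100 km/s.
On the transfer ellipse at r₁, vis-viva gives v_p = √[μ(2/r₁ − 1/a_t)] = 9.3625 km/s.
First burn Δv₁ = |v_p − v₁| = 2.3525 km/s.
At r₂, v₂ = √(μ/r₂) = 2.4404 km/s.
Transfer-orbit speed at r₂: v_a = √[μ(2/r₂ − 1/a_t)] = 1.1347 km/s.
Second burn Δv₂ = |v₂ − v_a| = 1.3057 km/s.
Total Δv = Δv₁ + Δv₂ = 3.658 km/s.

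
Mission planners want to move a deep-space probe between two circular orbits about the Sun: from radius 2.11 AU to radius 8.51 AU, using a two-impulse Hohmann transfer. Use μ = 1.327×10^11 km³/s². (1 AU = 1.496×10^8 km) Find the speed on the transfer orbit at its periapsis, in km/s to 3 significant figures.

v = 26.0 km/s

In km: r₁ = 2.11 × 1.496×10^8 = 3.15656×10^8 km; r₂ = 8.51 × 1.496×10^8 = 1.273096×10^9 km.
The Hohmann ellipse has a_t = (r₁ + r₂)/2 = 7.94376×10^8 km.
The periapsis of the transfer ellipse is at r = 3.15656×10^8 km.
Vis-viva: v = √[μ(2/r − 1/a_t)] = √[1.327×10^11 × (2/3.15656×10^8 − 1/7.94376×10^8)] = 25.96 km/s.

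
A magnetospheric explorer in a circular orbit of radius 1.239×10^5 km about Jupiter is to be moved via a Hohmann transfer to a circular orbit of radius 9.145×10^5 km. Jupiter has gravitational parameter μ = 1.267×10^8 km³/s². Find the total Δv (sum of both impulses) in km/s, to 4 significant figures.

Δv = 16.48 km/s

The Hohmann ellipse has a_t = (r₁ + r₂)/2 = 5.192×10^5 km.
Circular speed at r₁: v₁ = √(μ/r₁) = √(1.267×10^8/1.239×10^5) = 31.98 km/s.
Transfer-orbit speed at r₁ (vis-viva): v_p = √[μ(2/r₁ − 1/a_t)] = 42.44 km/s.
First burn Δv₁ = |v_p − v₁| = 10.46 km/s.
At r₂, v₂ = √(μ/r₂) = 11.771 km/s.
Transfer-orbit speed at r₂: v_a = √[μ(2/r₂ − 1/a_t)] = 5.7500 km/s.
Second burn Δv₂ = |v₂ − v_a| = 6.021 km/s.
Δv = Δv₁ + Δv₂ = 10.46 + 6.021 = 16.48 km/s.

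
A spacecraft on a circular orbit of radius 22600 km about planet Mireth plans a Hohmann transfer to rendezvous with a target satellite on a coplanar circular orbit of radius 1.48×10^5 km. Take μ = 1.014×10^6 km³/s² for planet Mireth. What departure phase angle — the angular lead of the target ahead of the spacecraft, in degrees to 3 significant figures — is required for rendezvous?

φ = 101°

The Hohmann ellipse has a_t = (r₁ + r₂)/2 = 85300 km.
The half-period of the transfer ellipse is t = π√(a_t³/μ) = 77724 s.
Target angular speed ω₂ = √(μ/r₂³) = 1.7686×10^-5 rad/s.
Angle swept by the target during transfer: ω₂·t = 1.3746 rad = 78.76°.
The spacecraft traverses 180° on the transfer ellipse, so the target must lead by 180° − 78.76° = 101°.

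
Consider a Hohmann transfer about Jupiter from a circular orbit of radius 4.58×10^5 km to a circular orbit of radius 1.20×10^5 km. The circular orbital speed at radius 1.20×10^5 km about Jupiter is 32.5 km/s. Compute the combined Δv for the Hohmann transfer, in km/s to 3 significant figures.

Δv = 14.3 km/s

From the circular-orbit relation v² = μ/r at r = 1.20×10^5 km: μ = v²r = (32.5)² × 1.20×10^5 = 1.26750×10^8 km³/s².
Transfer-ellipse semi-major axis a_t = (r₁ + r₂)/2 = (4.580×10^5 + 1.200×10^5)/2 = 2.890×10^5 km.
Circular speed at r₁: v₁ = √(μ/r₁) = √(1.26750×10^8/4.580×10^5) = 16.636 km/s.
On the transfer ellipse at r₁, vis-viva equation gives v_a = √[μ(2/r₁ − 1/a_t)] = 10.720 km/s.
First burn Δv₁ = |v_a − v₁| = 5.916 km/s.
At r₂, v₂ = √(μ/r₂) = 32.500 km/s.
Transfer-orbit speed at r₂: v_p = √[μ(2/r₂ − 1/a_t)] = 40.914 km/s.
Second burn Δv₂ = |v₂ − v_p| = 8.414 km/s.
Δv = Δv₁ + Δv₂ = 5.916 + 8.414 = 14.33 km/s.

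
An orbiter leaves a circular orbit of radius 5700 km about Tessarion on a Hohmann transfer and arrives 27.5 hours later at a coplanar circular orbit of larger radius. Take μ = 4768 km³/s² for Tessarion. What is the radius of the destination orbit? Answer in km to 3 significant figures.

Transfer time t = 27.5 hours = 99000 s, and t = π√(a_t³/μ).
So a_t = (μ t²/π²)^(1/3) = (4768 × (99000)² / π²)^(1/3) = 16792 km.
Since a_t = (r₁ + r₂)/2, r₂ = 2a_t − r₁ = 2×16792 − 5700 = 27884 km.

r₂ = 27900 km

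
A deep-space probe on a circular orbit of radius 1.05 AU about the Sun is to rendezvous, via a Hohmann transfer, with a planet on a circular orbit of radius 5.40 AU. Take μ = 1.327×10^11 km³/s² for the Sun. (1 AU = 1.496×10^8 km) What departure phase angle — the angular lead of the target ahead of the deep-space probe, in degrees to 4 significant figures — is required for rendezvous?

In km: r₁ = 1.05 × 1.496×10^8 = 1.5708×10^8 km; r₂ = 5.40 × 1.496×10^8 = 8.0784×10^8 km.
The Hohmann ellipse has a_t = (r₁ + r₂)/2 = 4.8246×10^8 km.
Transfer time t = π√(a_t³/μ) = 9.139×10^7 s.
Target angular speed ω₂ = √(μ/r₂³) = 1.587×10^-8 rad/s.
Angle swept by the target during transfer: ω₂·t = 1.450 rad = 83.08°.
Arrival is 180° from departure on the ellipse, so φ = 180° − 83.08° = 96.92°.

φ = 96.92°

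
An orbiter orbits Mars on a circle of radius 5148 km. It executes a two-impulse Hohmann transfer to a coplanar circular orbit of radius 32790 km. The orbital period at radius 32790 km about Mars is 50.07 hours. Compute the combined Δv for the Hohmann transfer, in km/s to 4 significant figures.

Δv = 1.456 km/s

From Kepler's third law T² = 4π²r³/μ at r = 32790 km, T = 50.07 hours = 50.07 × 3600 s = 1.80252×10^5 s: μ = 4π²r³/T² = 42837.5 km³/s².
The Hohmann ellipse has a_t = (r₁ + r₂)/2 = 18969 km.
At r₁ the circular-orbit speed is v₁ = √(μ/r₁) = 2.88465 km/s.
On the transfer ellipse at r₁, v² = μ(2/r − 1/a) gives v_p = √[μ(2/r₁ − 1/a_t)] = 3.79264 km/s.
First burn Δv₁ = |v_p − v₁| = 0.90799 km/s.
Circular speed at r₂: v₂ = √(μ/r₂) = 1.14299 km/s.
Transfer-orbit speed at r₂: v_a = √[μ(2/r₂ − 1/a_t)] = 0.595440 km/s.
Second burn Δv₂ = |v₂ − v_a| = 0.54755 km/s.
Total Δv = Δv₁ + Δv₂ = 1.456 km/s.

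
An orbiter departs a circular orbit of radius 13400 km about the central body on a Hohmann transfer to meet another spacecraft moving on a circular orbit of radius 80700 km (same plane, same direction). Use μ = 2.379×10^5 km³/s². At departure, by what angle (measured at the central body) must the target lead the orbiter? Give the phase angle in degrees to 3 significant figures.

φ = 99.9°

The Hohmann ellipse has a_t = (r₁ + r₂)/2 = 47050 km.
The half-period of the transfer ellipse is t = π√(a_t³/μ) = 65734 s.
Target angular speed ω₂ = √(μ/r₂³) = 2.1276×10^-5 rad/s.
Angle swept by the target during transfer: ω₂·t = 1.3986 rad = 80.13°.
Arrival is 180° from departure on the ellipse, so φ = 180° − 80.13° = 99.9°.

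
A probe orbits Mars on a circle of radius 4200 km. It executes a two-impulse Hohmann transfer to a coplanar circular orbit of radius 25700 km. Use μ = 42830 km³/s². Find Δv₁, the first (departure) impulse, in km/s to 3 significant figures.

Δv₁ = 0.994 km/s

Semi-major axis of the transfer orbit: a_t = (4200 + 25700)/2 = 14950 km.
On the circular orbit at r = 4200 km, v_c = √(μ/r) = 3.19337 km/s.
Vis-viva on the transfer ellipse at r = 4200 km gives v_t = √[μ(2/r − 1/a_t)] = 4.18693 km/s.
Δv₁ = |v_t − v_c| = |4.18693 − 3.19337| = 0.9936 km/s.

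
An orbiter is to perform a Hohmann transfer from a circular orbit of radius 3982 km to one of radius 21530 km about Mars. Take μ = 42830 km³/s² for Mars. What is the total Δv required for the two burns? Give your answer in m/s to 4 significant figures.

Δv = 1604 m/s

Transfer-ellipse semi-major axis a_t = (r₁ + r₂)/2 = (3982 + 21530)/2 = 12756 km.
At r₁ the circular-orbit speed is v₁ = √(μ/r₁) = 3.2796 km/s.
On the transfer ellipse at r₁, vis-viva gives v_p = √[μ(2/r₁ − 1/a_t)] = 4.2608 km/s.
First burn Δv₁ = |v_p − v₁| = 0.9812 km/s.
At r₂, v₂ = √(μ/r₂) = 1.4104 km/s.
Transfer-orbit speed at r₂: v_a = √[μ(2/r₂ − 1/a_t)] = 0.78803 km/s.
Second burn Δv₂ = |v₂ − v_a| = 0.6224 km/s.
Total Δv = Δv₁ + Δv₂ = 1.604 km/s.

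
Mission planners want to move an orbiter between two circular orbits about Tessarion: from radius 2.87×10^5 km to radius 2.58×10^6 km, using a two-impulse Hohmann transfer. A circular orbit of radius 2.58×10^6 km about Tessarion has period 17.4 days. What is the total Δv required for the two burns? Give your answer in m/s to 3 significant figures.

From Kepler's third law T² = 4π²r³/μ at r = 2.58×10^6 km, T = 17.4 days = 17.4 × 86400 s = 1.50336×10^6 s: μ = 4π²r³/T² = 2.99980×10^8 km³/s².
Transfer-ellipse semi-major axis a_t = (r₁ + r₂)/2 = (2.870×10^5 + 2.580×10^6)/2 = 1.4335×10^6 km.
Circular speed at r₁: v₁ = √(μ/r₁) = √(2.99980×10^8/2.870×10^5) = 32.33 km/s.
On the transfer ellipse at r₁, vis-viva gives v_p = √[μ(2/r₁ − 1/a_t)] = 43.37 km/s.
First burn Δv₁ = |v_p − v₁| = 11.04 km/s.
At r₂, v₂ = √(μ/r₂) = 10.783 km/s.
Transfer-orbit speed at r₂: v_a = √[μ(2/r₂ − 1/a_t)] = 4.8248 km/s.
Second burn Δv₂ = |v₂ − v_a| = 5.958 km/s.
Total Δv = Δv₁ + Δv₂ = 17.00 km/s.

Δv = 17000 m/s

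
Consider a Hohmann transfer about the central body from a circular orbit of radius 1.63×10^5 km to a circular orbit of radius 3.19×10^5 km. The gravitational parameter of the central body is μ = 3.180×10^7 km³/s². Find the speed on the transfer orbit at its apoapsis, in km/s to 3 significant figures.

Transfer-ellipse semi-major axis a_t = (r₁ + r₂)/2 = (1.630×10^5 + 3.190×10^5)/2 = 2.410×10^5 km.
The apoapsis of the transfer ellipse is at r = 3.190×10^5 km.
Vis-viva: v = √[μ(2/r − 1/a_t)] = √[3.180×10^7 × (2/3.190×10^5 − 1/2.410×10^5)] = 8.211 km/s.

v = 8.21 km/s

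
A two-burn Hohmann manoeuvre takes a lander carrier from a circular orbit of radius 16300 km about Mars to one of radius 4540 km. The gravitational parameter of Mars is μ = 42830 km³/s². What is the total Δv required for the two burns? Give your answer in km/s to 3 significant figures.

Semi-major axis of the transfer orbit: a_t = (16300 + 4540)/2 = 10420 km.
Circular speed at r₁: v₁ = √(μ/r₁) = √(42830/16300) = 1.621 km/s.
Transfer-orbit speed at r₁ (vis-viva): v_a = √[μ(2/r₁ − 1/a_t)] = 1.070 km/s.
First burn Δv₁ = |v_a − v₁| = 0.5510 km/s.
Circular speed at r₂: v₂ = √(μ/r₂) = 3.07147 km/s.
Transfer-orbit speed at r₂: v_p = √[μ(2/r₂ − 1/a_t)] = 3.84155 km/s.
Second burn Δv₂ = |v₂ − v_p| = 0.7701 km/s.
Total Δv = Δv₁ + Δv₂ = 1.321 km/s.

Δv = 1.32 km/s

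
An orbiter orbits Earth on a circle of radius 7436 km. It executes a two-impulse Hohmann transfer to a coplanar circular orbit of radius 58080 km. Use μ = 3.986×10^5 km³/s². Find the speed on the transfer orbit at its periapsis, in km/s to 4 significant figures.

v = 9.749 km/s

Semi-major axis of the transfer orbit: a_t = (7436 + 58080)/2 = 32758 km.
At periapsis, r = 7436 km.
Vis-viva: v = √[μ(2/r − 1/a_t)] = √[3.986×10^5 × (2/7436 − 1/32758)] = 9.749 km/s.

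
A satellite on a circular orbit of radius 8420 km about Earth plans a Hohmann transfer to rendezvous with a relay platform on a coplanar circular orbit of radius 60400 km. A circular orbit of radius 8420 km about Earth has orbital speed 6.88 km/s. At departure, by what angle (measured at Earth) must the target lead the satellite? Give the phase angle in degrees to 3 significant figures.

φ = 103°

From the circular-orbit relation v² = μ/r at r = 8420 km: μ = v²r = (6.88)² × 8420 = 3.98556×10^5 km³/s².
The Hohmann ellipse has a_t = (r₁ + r₂)/2 = 34410 km.
Transfer time t = π√(a_t³/μ) = 31764 s.
The target's mean motion on its circular orbit is ω₂ = √(μ/r₂³) = 4.2529×10^-5 rad/s.
Angle swept by the target during transfer: ω₂·t = 1.3509 rad = 77.40°.
Arrival is 180° from departure on the ellipse, so φ = 180° − 77.40° = 103°.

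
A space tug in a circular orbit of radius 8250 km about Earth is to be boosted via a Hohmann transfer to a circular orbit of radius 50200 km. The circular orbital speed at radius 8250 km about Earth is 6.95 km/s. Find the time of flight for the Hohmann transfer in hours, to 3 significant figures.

From the circular-orbit relation v² = μ/r at r = 8250 km: μ = v²r = (6.95)² × 8250 = 3.98496×10^5 km³/s².
The Hohmann ellipse has a_t = (r₁ + r₂)/2 = 29225 km.
Half the transfer-orbit period gives t = π√(a_t³/μ) = 24860 s.
Converting: 24860 s ÷ 3600 s/hour = 6.91 hours.

t = 6.91 hours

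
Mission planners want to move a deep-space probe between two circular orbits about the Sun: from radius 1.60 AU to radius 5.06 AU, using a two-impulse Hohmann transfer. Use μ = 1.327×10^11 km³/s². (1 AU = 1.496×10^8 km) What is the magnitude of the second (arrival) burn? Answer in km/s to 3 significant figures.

In km: r₁ = 1.60 × 1.496×10^8 = 2.3936×10^8 km; r₂ = 5.06 × 1.496×10^8 = 7.56976×10^8 km.
Transfer-ellipse semi-major axis a_t = (r₁ + r₂)/2 = (2.3936×10^8 + 7.56976×10^8)/2 = 4.98168×10^8 km.
On the circular orbit at r = 7.56976×10^8 km, v_c = √(μ/r) = 13.2402 km/s.
Vis-viva on the transfer ellipse at r = 7.56976×10^8 km gives v_t = √[μ(2/r − 1/a_t)] = 9.17767 km/s.
Δv₂ = |v_t − v_c| = |9.17767 − 13.2402| = 4.063 km/s.

Δv₂ = 4.06 km/s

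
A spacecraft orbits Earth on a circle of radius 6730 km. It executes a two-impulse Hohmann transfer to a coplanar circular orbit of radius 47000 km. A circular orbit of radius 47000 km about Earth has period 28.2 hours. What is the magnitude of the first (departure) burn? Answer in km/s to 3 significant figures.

From Kepler's third law T² = 4π²r³/μ at r = 47000 km, T = 28.2 hours = 28.2 × 3600 s = 1.0152×10^5 s: μ = 4π²r³/T² = 3.97695×10^5 km³/s².
Transfer-ellipse semi-major axis a_t = (r₁ + r₂)/2 = (6730 + 47000)/2 = 26865 km.
On the circular orbit at r = 6730 km, v_c = √(μ/r) = 7.6872 km/s.
Vis-viva on the transfer ellipse at r = 6730 km gives v_t = √[μ(2/r − 1/a_t)] = 10.168 km/s.
Δv₁ = |v_t − v_c| = |10.168 − 7.6872| = 2.481 km/s.

Δv₁ = 2.48 km/s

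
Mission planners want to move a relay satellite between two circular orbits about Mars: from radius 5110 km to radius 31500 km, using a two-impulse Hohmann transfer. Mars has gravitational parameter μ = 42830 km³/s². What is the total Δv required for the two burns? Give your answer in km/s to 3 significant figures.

Semi-major axis of the transfer orbit: a_t = (5110 + 31500)/2 = 18305 km.
Circular speed at r₁: v₁ = √(μ/r₁) = √(42830/5110) = 2.8951 km/s.
On the transfer ellipse at r₁, v² = μ(2/r − 1/a) gives v_p = √[μ(2/r₁ − 1/a_t)] = 3.7978 km/s.
First burn Δv₁ = |v_p − v₁| = 0.9027 km/s.
Circular speed at r₂: v₂ = √(μ/r₂) = 1.1661 km/s.
Transfer-orbit speed at r₂: v_a = √[μ(2/r₂ − 1/a_t)] = 0.61609 km/s.
Second burn Δv₂ = |v₂ − v_a| = 0.5500 km/s.
Δv = Δv₁ + Δv₂ = 0.9027 + 0.5500 = 1.453 km/s.

Δv = 1.45 km/s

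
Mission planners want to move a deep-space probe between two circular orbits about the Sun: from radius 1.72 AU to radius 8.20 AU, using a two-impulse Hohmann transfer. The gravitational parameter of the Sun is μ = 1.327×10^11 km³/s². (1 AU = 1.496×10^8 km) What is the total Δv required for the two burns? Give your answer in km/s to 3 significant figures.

Δv = 10.8 km/s

In km: r₁ = 1.72 × 1.496×10^8 = 2.57312×10^8 km; r₂ = 8.20 × 1.496×10^8 = 1.22672×10^9 km.
Transfer-ellipse semi-major axis a_t = (r₁ + r₂)/2 = (2.57312×10^8 + 1.22672×10^9)/2 = 7.42016×10^8 km.
Circular speed at r₁: v₁ = √(μ/r₁) = √(1.327×10^11/2.57312×10^8) = 22.71 km/s.
Transfer-orbit speed at r₁ (vis-viva): v_p = √[μ(2/r₁ − 1/a_t)] = 29.20 km/s.
First burn Δv₁ = |v_p − v₁| = 6.490 km/s.
At r₂, v₂ = √(μ/r₂) = 10.401 km/s.
Transfer-orbit speed at r₂: v_a = √[μ(2/r₂ − 1/a_t)] = 6.1247 km/s.
Second burn Δv₂ = |v₂ − v_a| = 4.276 km/s.
Δv = Δv₁ + Δv₂ = 6.490 + 4.276 = 10.77 km/s.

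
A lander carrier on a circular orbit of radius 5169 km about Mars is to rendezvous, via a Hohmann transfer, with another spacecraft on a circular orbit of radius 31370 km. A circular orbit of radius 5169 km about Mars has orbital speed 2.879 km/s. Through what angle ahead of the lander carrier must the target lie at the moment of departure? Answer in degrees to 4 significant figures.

φ = 100.0°

From the circular-orbit relation v² = μ/r at r = 5169 km: μ = v²r = (2.879)² × 5169 = 42844.0 km³/s².
The Hohmann ellipse has a_t = (r₁ + r₂)/2 = 18269.5 km.
Transfer time t = π√(a_t³/μ) = 37480 s.
The target's mean motion on its circular orbit is ω₂ = √(μ/r₂³) = 3.7254×10^-5 rad/s.
Angle swept by the target during transfer: ω₂·t = 1.3963 rad = 80.00°.
The lander carrier traverses 180° on the transfer ellipse, so the target must lead by 180° − 80.00° = 100.0°.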